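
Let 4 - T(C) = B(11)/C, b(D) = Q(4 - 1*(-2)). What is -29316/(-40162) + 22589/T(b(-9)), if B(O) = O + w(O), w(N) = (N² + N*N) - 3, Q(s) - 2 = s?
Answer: -1812841114/2188829 ≈ -828.22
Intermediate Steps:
Q(s) = 2 + s
w(N) = -3 + 2*N² (w(N) = (N² + N²) - 3 = 2*N² - 3 = -3 + 2*N²)
B(O) = -3 + O + 2*O² (B(O) = O + (-3 + 2*O²) = -3 + O + 2*O²)
b(D) = 8 (b(D) = 2 + (4 - 1*(-2)) = 2 + (4 + 2) = 2 + 6 = 8)
T(C) = 4 - 250/C (T(C) = 4 - (-3 + 11 + 2*11²)/C = 4 - (-3 + 11 + 2*121)/C = 4 - (-3 + 11 + 242)/C = 4 - 250/C)
-29316/(-40162) + 22589/T(b(-9)) = -29316/(-40162) + 22589/(4 - 250/8) = -29316*(-1/40162) + 22589/(4 - 250*⅛) = 14658/20081 + 22589/(4 - 125/4) = 14658/20081 + 22589/(-109/4) = 14658/20081 + 22589*(-4/109) = 14658/20081 - 90356/109 = -1812841114/2188829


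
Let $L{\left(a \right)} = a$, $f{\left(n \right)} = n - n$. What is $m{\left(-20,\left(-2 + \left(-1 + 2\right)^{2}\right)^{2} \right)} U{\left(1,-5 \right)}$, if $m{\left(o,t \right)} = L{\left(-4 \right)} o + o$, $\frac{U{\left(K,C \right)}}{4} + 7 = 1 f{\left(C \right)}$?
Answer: $-1680$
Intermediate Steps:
$f{\left(n \right)} = 0$
$U{\left(K,C \right)} = -28$ ($U{\left(K,C \right)} = -28 + 4 \cdot 1 \cdot 0 = -28 + 4 \cdot 0 = -28 + 0 = -28$)
$m{\left(o,t \right)} = - 3 o$ ($m{\left(o,t \right)} = - 4 o + o = - 3 o$)
$m{\left(-20,\left(-2 + \left(-1 + 2\right)^{2}\right)^{2} \right)} U{\left(1,-5 \right)} = \left(-3\right) \left(-20\right) \left(-28\right) = 60 \left(-28\right) = -1680$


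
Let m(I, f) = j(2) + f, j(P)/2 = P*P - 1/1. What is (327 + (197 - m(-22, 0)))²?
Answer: 268324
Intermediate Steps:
j(P) = -2 + 2*P² (j(P) = 2*(P*P - 1/1) = 2*(P² - 1*1) = 2*(P² - 1) = 2*(-1 + P²) = -2 + 2*P²)
m(I, f) = 6 + f (m(I, f) = (-2 + 2*2²) + f = (-2 + 2*4) + f = (-2 + 8) + f = 6 + f)
(327 + (197 - m(-22, 0)))² = (327 + (197 - (6 + 0)))² = (327 + (197 - 1*6))² = (327 + (197 - 6))² = (327 + 191)² = 518² = 268324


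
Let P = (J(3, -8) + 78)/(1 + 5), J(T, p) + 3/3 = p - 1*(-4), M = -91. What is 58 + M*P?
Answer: -6295/6 ≈ -1049.2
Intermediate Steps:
J(T, p) = 3 + p (J(T, p) = -1 + (p - 1*(-4)) = -1 + (p + 4) = -1 + (4 + p) = 3 + p)
P = 73/6 (P = ((3 - 8) + 78)/(1 + 5) = (-5 + 78)/6 = 73*(1/6) = 73/6 ≈ 12.167)
58 + M*P = 58 - 91*73/6 = 58 - 6643/6 = -6295/6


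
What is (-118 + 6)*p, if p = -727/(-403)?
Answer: -81424/403 ≈ -202.04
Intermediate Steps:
p = 727/403 (p = -727*(-1/403) = 727/403 ≈ 1.8040)
(-118 + 6)*p = (-118 + 6)*(727/403) = -112*727/403 = -81424/403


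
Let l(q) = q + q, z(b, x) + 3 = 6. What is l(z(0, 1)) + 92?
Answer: 98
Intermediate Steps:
z(b, x) = 3 (z(b, x) = -3 + 6 = 3)
l(q) = 2*q
l(z(0, 1)) + 92 = 2*3 + 92 = 6 + 92 = 98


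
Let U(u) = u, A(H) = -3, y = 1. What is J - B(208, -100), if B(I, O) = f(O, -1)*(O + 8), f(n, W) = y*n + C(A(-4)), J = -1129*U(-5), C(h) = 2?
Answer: -3371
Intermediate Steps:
J = 5645 (J = -1129*(-5) = 5645)
f(n, W) = 2 + n (f(n, W) = 1*n + 2 = n + 2 = 2 + n)
B(I, O) = (2 + O)*(8 + O) (B(I, O) = (2 + O)*(O + 8) = (2 + O)*(8 + O))
J - B(208, -100) = 5645 - (2 - 100)*(8 - 100) = 5645 - (-98)*(-92) = 5645 - 1*9016 = 5645 - 9016 = -3371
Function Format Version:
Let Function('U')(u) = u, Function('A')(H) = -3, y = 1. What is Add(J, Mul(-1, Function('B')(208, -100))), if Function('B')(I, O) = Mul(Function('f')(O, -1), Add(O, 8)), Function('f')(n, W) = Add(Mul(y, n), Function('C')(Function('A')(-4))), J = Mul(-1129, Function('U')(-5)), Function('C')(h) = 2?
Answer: -3371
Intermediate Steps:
J = 5645 (J = Mul(-1129, -5) = 5645)
Function('f')(n, W) = Add(2, n) (Function('f')(n, W) = Add(Mul(1, n), 2) = Add(n, 2) = Add(2, n))
Function('B')(I, O) = Mul(Add(2, O), Add(8, O)) (Function('B')(I, O) = Mul(Add(2, O), Add(O, 8)) = Mul(Add(2, O), Add(8, O)))
Add(J, Mul(-1, Function('B')(208, -100))) = Add(5645, Mul(-1, Mul(Add(2, -100), Add(8, -100)))) = Add(5645, Mul(-1, Mul(-98, -92))) = Add(5645, Mul(-1, 9016)) = Add(5645, -9016) = -3371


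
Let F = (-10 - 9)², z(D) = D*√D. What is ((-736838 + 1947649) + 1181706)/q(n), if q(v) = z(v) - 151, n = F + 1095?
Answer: 361270067/3086604015 + 13934019008*√91/3086604015 ≈ 43.181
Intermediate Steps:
z(D) = D^(3/2)
F = 361 (F = (-19)² = 361)
n = 1456 (n = 361 + 1095 = 1456)
q(v) = -151 + v^(3/2) (q(v) = v^(3/2) - 151 = -151 + v^(3/2))
((-736838 + 1947649) + 1181706)/q(n) = ((-736838 + 1947649) + 1181706)/(-151 + 1456^(3/2)) = (1210811 + 1181706)/(-151 + 5824*√91) = 2392517/(-151 + 5824*√91)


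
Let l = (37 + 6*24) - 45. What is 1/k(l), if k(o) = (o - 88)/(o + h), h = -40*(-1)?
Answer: 11/3 ≈ 3.6667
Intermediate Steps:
h = 40
l = 136 (l = (37 + 144) - 45 = 181 - 45 = 136)
k(o) = (-88 + o)/(40 + o) (k(o) = (o - 88)/(o + 40) = (-88 + o)/(40 + o))
1/k(l) = 1/((-88 + 136)/(40 + 136)) = 1/(48/176) = 1/((1/176)*48) = 1/(3/11) = 11/3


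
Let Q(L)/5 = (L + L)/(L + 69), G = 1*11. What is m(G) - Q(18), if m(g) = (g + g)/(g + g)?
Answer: -31/29 ≈ -1.0690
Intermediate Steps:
G = 11
m(g) = 1 (m(g) = (2*g)/((2*g)) = (2*g)*(1/(2*g)) = 1)
Q(L) = 10*L/(69 + L) (Q(L) = 5*((L + L)/(L + 69)) = 5*((2*L)/(69 + L)) = 5*(2*L/(69 + L)) = 10*L/(69 + L))
m(G) - Q(18) = 1 - 10*18/(69 + 18) = 1 - 10*18/87 = 1 - 1*60/29 = 1 - 60/29 = -31/29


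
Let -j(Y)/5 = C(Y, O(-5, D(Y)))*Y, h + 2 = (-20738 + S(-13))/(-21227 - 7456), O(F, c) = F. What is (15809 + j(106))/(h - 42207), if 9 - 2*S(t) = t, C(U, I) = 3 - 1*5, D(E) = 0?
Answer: -17920501/44839260 ≈ -0.39966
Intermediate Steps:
C(U, I) = -2 (C(U, I) = 3 - 5 = -2)
S(t) = 9/2 - t/2
h = -4071/3187 (h = -2 + (-20738 + (9/2 - 1/2*(-13)))/(-21227 - 7456) = -2 + (-20738 + (9/2 + 13/2))/(-28683) = -2 + (-20738 + 11)*(-1/28683) = -2 - 20727*(-1/28683) = -2 + 2303/3187 = -4071/3187 ≈ -1.2774)
j(Y) = 10*Y (j(Y) = -(-10)*Y = 10*Y)
(15809 + j(106))/(h - 42207) = (15809 + 10*106)/(-4071/3187 - 42207) = (15809 + 1060)/(-134517780/3187) = 16869*(-3187/134517780) = -17920501/44839260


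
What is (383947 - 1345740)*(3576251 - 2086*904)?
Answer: -1625917799051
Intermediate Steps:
(383947 - 1345740)*(3576251 - 2086*904) = -961793*(3576251 - 1885744) = -961793*1690507 = -1625917799051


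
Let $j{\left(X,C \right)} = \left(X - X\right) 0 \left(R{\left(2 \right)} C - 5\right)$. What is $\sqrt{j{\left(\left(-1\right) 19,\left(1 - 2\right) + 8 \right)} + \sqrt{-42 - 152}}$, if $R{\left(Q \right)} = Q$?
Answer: $\sqrt[4]{194} \sqrt{i} \approx 2.639 + 2.639 i$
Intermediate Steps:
$j{\left(X,C \right)} = 0$ ($j{\left(X,C \right)} = \left(X - X\right) 0 \left(2 C - 5\right) = 0 \cdot 0 \left(-5 + 2 C\right) = 0 \left(-5 + 2 C\right) = 0$)
$\sqrt{j{\left(\left(-1\right) 19,\left(1 - 2\right) + 8 \right)} + \sqrt{-42 - 152}} = \sqrt{0 + \sqrt{-42 - 152}} = \sqrt{0 + \sqrt{-194}} = \sqrt{0 + i \sqrt{194}} = \sqrt{i \sqrt{194}} = \sqrt[4]{194} \sqrt{i}$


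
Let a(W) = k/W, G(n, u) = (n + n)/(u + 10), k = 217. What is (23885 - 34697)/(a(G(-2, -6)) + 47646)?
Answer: -10812/47429 ≈ -0.22796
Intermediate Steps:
G(n, u) = 2*n/(10 + u) (G(n, u) = (2*n)/(10 + u) = 2*n/(10 + u))
a(W) = 217/W
(23885 - 34697)/(a(G(-2, -6)) + 47646) = (23885 - 34697)/(217/((2*(-2)/(10 - 6))) + 47646) = -10812/(217/((2*(-2)/4)) + 47646) = -10812/(217/((2*(-2)*(1/4))) + 47646) = -10812/(217/(-1) + 47646) = -10812/(217*(-1) + 47646) = -10812/(-217 + 47646) = -10812/47429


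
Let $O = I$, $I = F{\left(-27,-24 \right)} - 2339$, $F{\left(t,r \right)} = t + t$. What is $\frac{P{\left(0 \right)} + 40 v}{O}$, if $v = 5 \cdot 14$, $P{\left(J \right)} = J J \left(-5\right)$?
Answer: $- \frac{2800}{2393} \approx -1.1701$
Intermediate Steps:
$P{\left(J \right)} = - 5 J^{2}$ ($P{\left(J \right)} = J^{2} \left(-5\right) = - 5 J^{2}$)
$v = 70$
$F{\left(t,r \right)} = 2 t$
$I = -2393$ ($I = 2 \left(-27\right) - 2339 = -54 - 2339 = -2393$)
$O = -2393$
$\frac{P{\left(0 \right)} + 40 v}{O} = \frac{- 5 \cdot 0^{2} + 40 \cdot 70}{-2393} = \left(\left(-5\right) 0 + 2800\right) \left(- \frac{1}{2393}\right) = \left(0 + 2800\right) \left(- \frac{1}{2393}\right) = 2800 \left(- \frac{1}{2393}\right) = - \frac{2800}{2393}$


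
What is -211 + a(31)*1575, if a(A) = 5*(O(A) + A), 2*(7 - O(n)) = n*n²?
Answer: -234006047/2 ≈ -1.1700e+8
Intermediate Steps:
O(n) = 7 - n³/2 (O(n) = 7 - n*n²/2 = 7 - n³/2)
a(A) = 35 + 5*A - 5*A³/2 (a(A) = 5*((7 - A³/2) + A) = 5*(7 + A - A³/2) = 35 + 5*A - 5*A³/2)
-211 + a(31)*1575 = -211 + (35 + 5*31 - 5/2*31³)*1575 = -211 + (35 + 155 - 5/2*29791)*1575 = -211 + (35 + 155 - 148955/2)*1575 = -211 - 148575/2*1575 = -211 - 234005625/2 = -234006047/2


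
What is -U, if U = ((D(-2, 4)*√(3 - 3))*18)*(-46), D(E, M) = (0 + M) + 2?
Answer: 0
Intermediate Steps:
D(E, M) = 2 + M (D(E, M) = M + 2 = 2 + M)
U = 0 (U = (((2 + 4)*√(3 - 3))*18)*(-46) = ((6*√0)*18)*(-46) = ((6*0)*18)*(-46) = (0*18)*(-46) = 0*(-46) = 0)
-U = -1*0 = 0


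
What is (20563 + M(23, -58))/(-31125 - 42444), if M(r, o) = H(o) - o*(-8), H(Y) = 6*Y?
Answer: -19751/73569 ≈ -0.26847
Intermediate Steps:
M(r, o) = 14*o (M(r, o) = 6*o - o*(-8) = 6*o - (-8)*o = 6*o + 8*o = 14*o)
(20563 + M(23, -58))/(-31125 - 42444) = (20563 + 14*(-58))/(-31125 - 42444) = (20563 - 812)/(-73569) = 19751*(-1/73569) = -19751/73569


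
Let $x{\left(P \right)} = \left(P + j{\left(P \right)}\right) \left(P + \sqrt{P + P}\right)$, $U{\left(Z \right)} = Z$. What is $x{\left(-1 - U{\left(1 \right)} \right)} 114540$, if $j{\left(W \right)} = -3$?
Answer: $1145400 - 1145400 i \approx 1.1454 \cdot 10^{6} - 1.1454 \cdot 10^{6} i$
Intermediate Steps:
$x{\left(P \right)} = \left(-3 + P\right) \left(P + \sqrt{2} \sqrt{P}\right)$ ($x{\left(P \right)} = \left(P - 3\right) \left(P + \sqrt{P + P}\right) = \left(-3 + P\right) \left(P + \sqrt{2 P}\right) = \left(-3 + P\right) \left(P + \sqrt{2} \sqrt{P}\right)$)
$x{\left(-1 - U{\left(1 \right)} \right)} 114540 = \left(\left(-1 - 1\right)^{2} - 3 \left(-1 - 1\right) + \sqrt{2} \left(-1 - 1\right)^{\frac{3}{2}} - 3 \sqrt{2} \sqrt{-1 - 1}\right) 114540 = \left(\left(-2\right)^{2} - -6 + \sqrt{2} \left(-2\right)^{\frac{3}{2}} - 3 \sqrt{2} \sqrt{-2}\right) 114540 = \left(4 + 6 + \sqrt{2} \left(- 2 i \sqrt{2}\right) - 3 \sqrt{2} i \sqrt{2}\right) 114540 = \left(4 + 6 - 4 i - 6 i\right) 114540 = \left(10 - 10 i\right) 114540 = 1145400 - 1145400 i$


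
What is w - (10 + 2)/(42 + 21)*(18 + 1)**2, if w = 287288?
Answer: 6031604/21 ≈ 2.8722e+5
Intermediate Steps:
w - (10 + 2)/(42 + 21)*(18 + 1)**2 = 287288 - (10 + 2)/(42 + 21)*(18 + 1)**2 = 287288 - 12/63*19**2 = 287288 - 12*(1/63)*361 = 287288 - 4*361/21 = 287288 - 1*1444/21 = 287288 - 1444/21 = 6031604/21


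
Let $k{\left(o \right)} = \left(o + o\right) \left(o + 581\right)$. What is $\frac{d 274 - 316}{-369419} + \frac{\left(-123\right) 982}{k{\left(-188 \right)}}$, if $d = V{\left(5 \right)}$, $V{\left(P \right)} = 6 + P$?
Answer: $\frac{7370327545}{9098051132} \approx 0.8101$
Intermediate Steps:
$k{\left(o \right)} = 2 o \left(581 + o\right)$
$d = 11$ ($d = 6 + 5 = 11$)
$\frac{d 274 - 316}{-369419} + \frac{\left(-123\right) 982}{k{\left(-188 \right)}} = \frac{11 \cdot 274 - 316}{-369419} + \frac{\left(-123\right) 982}{2 \left(-188\right) \left(581 - 188\right)} = \left(3014 - 316\right) \left(- \frac{1}{369419}\right) - \frac{120786}{2 \left(-188\right) 393} = 2698 \left(- \frac{1}{369419}\right) - \frac{120786}{-147768} = - \frac{2698}{369419} - - \frac{20131}{24628} = - \frac{2698}{369419} + \frac{20131}{24628} = \frac{7370327545}{9098051132}$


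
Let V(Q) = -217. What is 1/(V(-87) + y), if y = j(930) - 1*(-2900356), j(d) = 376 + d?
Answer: 1/2901445 ≈ 3.4466e-7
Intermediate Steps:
y = 2901662 (y = (376 + 930) - 1*(-2900356) = 1306 + 2900356 = 2901662)
1/(V(-87) + y) = 1/(-217 + 2901662) = 1/2901445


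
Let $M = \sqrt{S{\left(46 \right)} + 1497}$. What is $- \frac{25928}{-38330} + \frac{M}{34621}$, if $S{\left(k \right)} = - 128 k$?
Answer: $\frac{12964}{19165} + \frac{i \sqrt{4391}}{34621} \approx 0.67644 + 0.001914 i$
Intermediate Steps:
$M = i \sqrt{4391}$ ($M = \sqrt{\left(-128\right) 46 + 1497} = \sqrt{-5888 + 1497} = \sqrt{-4391} = i \sqrt{4391} \approx 66.265 i$)
$- \frac{25928}{-38330} + \frac{M}{34621} = - \frac{25928}{-38330} + \frac{i \sqrt{4391}}{34621} = \left(-25928\right) \left(- \frac{1}{38330}\right) + i \sqrt{4391} \cdot \frac{1}{34621} = \frac{12964}{19165} + \frac{i \sqrt{4391}}{34621}$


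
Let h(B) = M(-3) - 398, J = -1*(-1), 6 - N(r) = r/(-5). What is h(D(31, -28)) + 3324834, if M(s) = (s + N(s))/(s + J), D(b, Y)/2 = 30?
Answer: 16622174/5 ≈ 3.3244e+6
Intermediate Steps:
D(b, Y) = 60 (D(b, Y) = 2*30 = 60)
N(r) = 6 + r/5 (N(r) = 6 - r/(-5) = 6 - r*(-1)/5 = 6 - (-1)*r/5 = 6 + r/5)
J = 1
M(s) = (6 + 6*s/5)/(1 + s) (M(s) = (s + (6 + s/5))/(s + 1) = (6 + 6*s/5)/(1 + s))
h(B) = -1996/5 (h(B) = 6*(5 - 3)/(5*(1 - 3)) - 398 = (6/5)*2/(-2) - 398 = (6/5)*(-½)*2 - 398 = -6/5 - 398 = -1996/5)
h(D(31, -28)) + 3324834 = -1996/5 + 3324834 = 16622174/5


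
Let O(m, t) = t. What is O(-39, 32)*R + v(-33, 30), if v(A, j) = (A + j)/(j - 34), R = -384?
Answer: -49149/4 ≈ -12287.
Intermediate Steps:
v(A, j) = (A + j)/(-34 + j)
O(-39, 32)*R + v(-33, 30) = 32*(-384) + (-33 + 30)/(-34 + 30) = -12288 - 3/(-4) = -12288 - 1/4*(-3) = -12288 + 3/4 = -49149/4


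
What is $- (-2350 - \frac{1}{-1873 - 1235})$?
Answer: $\frac{7303799}{3108} \approx 2350.0$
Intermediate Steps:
$- (-2350 - \frac{1}{-1873 - 1235}) = - (-2350 - \frac{1}{-3108}) = - (-2350 - - \frac{1}{3108}) = - (-2350 + \frac{1}{3108}) = \left(-1\right) \left(- \frac{7303799}{3108}\right) = \frac{7303799}{3108}$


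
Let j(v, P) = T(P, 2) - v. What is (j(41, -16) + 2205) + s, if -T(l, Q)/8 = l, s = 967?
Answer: 3259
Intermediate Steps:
T(l, Q) = -8*l
j(v, P) = -v - 8*P (j(v, P) = -8*P - v = -v - 8*P)
(j(41, -16) + 2205) + s = ((-1*41 - 8*(-16)) + 2205) + 967 = ((-41 + 128) + 2205) + 967 = (87 + 2205) + 967 = 2292 + 967 = 3259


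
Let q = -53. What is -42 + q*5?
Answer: -307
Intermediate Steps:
-42 + q*5 = -42 - 53*5 = -42 - 265 = -307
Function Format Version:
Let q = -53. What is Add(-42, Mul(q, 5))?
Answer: -307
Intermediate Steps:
Add(-42, Mul(q, 5)) = Add(-42, Mul(-53, 5)) = Add(-42, -265) = -307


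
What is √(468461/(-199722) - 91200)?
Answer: I*√3637959170268642/199722 ≈ 302.0*I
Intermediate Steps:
√(468461/(-199722) - 91200) = √(468461*(-1/199722) - 91200) = √(-468461/199722 - 91200) = √(-18215114861/199722) = I*√3637959170268642/199722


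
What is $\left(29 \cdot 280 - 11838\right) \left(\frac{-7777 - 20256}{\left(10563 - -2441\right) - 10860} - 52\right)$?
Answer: $\frac{259369539}{1072} \approx 2.4195 \cdot 10^{5}$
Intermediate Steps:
$\left(29 \cdot 280 - 11838\right) \left(\frac{-7777 - 20256}{\left(10563 - -2441\right) - 10860} - 52\right) = \left(8120 - 11838\right) \left(- \frac{28033}{\left(10563 + 2441\right) - 10860} - 52\right) = - 3718 \left(- \frac{28033}{13004 - 10860} - 52\right) = - 3718 \left(- \frac{28033}{2144} - 52\right) = \left(-3718\right) \left(- \frac{139521}{2144}\right) = \frac{259369539}{1072}$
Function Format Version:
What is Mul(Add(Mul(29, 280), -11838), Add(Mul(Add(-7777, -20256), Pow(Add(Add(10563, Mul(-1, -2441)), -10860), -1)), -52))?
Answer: Rational(259369539, 1072) ≈ 2.4195e+5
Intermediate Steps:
Mul(Add(Mul(29, 280), -11838), Add(Mul(Add(-7777, -20256), Pow(Add(Add(10563, Mul(-1, -2441)), -10860), -1)), -52)) = Mul(Add(8120, -11838), Add(Mul(-28033, Pow(Add(Add(10563, 2441), -10860), -1)), -52)) = Mul(-3718, Add(Mul(-28033, Pow(Add(13004, -10860), -1)), -52)) = Mul(-3718, Add(Mul(-28033, Pow(2144, -1)), -52)) = Mul(-3718, Add(Mul(-28033, Rational(1, 2144)), -52)) = Mul(-3718, Add(Rational(-28033, 2144), -52)) = Mul(-3718, Rational(-139521, 2144)) = Rational(259369539, 1072)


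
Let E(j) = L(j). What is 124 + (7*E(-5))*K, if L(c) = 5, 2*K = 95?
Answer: 3573/2 ≈ 1786.5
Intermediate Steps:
K = 95/2 (K = (½)*95 = 95/2 ≈ 47.500)
E(j) = 5
124 + (7*E(-5))*K = 124 + (7*5)*(95/2) = 124 + 35*(95/2) = 124 + 3325/2 = 3573/2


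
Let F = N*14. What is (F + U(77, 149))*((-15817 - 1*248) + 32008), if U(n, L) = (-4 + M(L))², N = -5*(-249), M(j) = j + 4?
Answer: 631837033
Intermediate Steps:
M(j) = 4 + j
N = 1245
U(n, L) = L² (U(n, L) = (-4 + (4 + L))² = L²)
F = 17430 (F = 1245*14 = 17430)
(F + U(77, 149))*((-15817 - 1*248) + 32008) = (17430 + 149²)*((-15817 - 1*248) + 32008) = (17430 + 22201)*((-15817 - 248) + 32008) = 39631*(-16065 + 32008) = 39631*15943 = 631837033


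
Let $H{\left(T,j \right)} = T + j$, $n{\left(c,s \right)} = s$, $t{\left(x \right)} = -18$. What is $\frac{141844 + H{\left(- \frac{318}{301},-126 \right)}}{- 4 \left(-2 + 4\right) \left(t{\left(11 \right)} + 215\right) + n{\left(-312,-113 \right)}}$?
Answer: $- \frac{42656800}{508389} \approx -83.906$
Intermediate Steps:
$\frac{141844 + H{\left(- \frac{318}{301},-126 \right)}}{- 4 \left(-2 + 4\right) \left(t{\left(11 \right)} + 215\right) + n{\left(-312,-113 \right)}} = \frac{141844 - \left(126 + \frac{318}{301}\right)}{- 4 \left(-2 + 4\right) \left(-18 + 215\right) - 113} = \frac{141844 - \frac{38244}{301}}{\left(-4\right) 2 \cdot 197 - 113} = \frac{141844 - \frac{38244}{301}}{\left(-8\right) 197 - 113} = \frac{141844 - \frac{38244}{301}}{-1576 - 113} = \frac{42656800}{301 \left(-1689\right)} = \frac{42656800}{301} \left(- \frac{1}{1689}\right) = - \frac{42656800}{508389}$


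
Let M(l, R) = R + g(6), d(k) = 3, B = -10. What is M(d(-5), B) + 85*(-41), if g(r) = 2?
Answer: -3493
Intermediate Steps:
M(l, R) = 2 + R (M(l, R) = R + 2 = 2 + R)
M(d(-5), B) + 85*(-41) = (2 - 10) + 85*(-41) = -8 - 3485 = -3493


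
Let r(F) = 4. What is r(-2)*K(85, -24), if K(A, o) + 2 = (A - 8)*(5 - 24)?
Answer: -5860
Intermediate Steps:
K(A, o) = 150 - 19*A (K(A, o) = -2 + (A - 8)*(5 - 24) = -2 + (-8 + A)*(-19) = -2 + (152 - 19*A) = 150 - 19*A)
r(-2)*K(85, -24) = 4*(150 - 19*85) = 4*(150 - 1615) = 4*(-1465) = -5860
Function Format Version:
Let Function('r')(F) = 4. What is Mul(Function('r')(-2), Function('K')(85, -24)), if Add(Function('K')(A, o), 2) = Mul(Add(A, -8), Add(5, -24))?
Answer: -5860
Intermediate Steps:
Function('K')(A, o) = Add(150, Mul(-19, A)) (Function('K')(A, o) = Add(-2, Mul(Add(A, -8), Add(5, -24))) = Add(-2, Mul(Add(-8, A), -19)) = Add(-2, Add(152, Mul(-19, A))) = Add(150, Mul(-19, A)))
Mul(Function('r')(-2), Function('K')(85, -24)) = Mul(4, Add(150, Mul(-19, 85))) = Mul(4, Add(150, -1615)) = Mul(4, -1465) = -5860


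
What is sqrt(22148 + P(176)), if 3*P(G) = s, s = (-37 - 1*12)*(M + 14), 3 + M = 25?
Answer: 14*sqrt(110) ≈ 146.83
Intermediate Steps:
M = 22 (M = -3 + 25 = 22)
s = -1764 (s = (-37 - 1*12)*(22 + 14) = (-37 - 12)*36 = -49*36 = -1764)
P(G) = -588 (P(G) = (1/3)*(-1764) = -588)
sqrt(22148 + P(176)) = sqrt(22148 - 588) = sqrt(21560) = 14*sqrt(110)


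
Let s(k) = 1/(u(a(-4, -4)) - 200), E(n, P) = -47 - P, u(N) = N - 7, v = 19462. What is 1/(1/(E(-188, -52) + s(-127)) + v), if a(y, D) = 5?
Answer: 1009/19637360 ≈ 5.1382e-5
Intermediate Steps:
u(N) = -7 + N
s(k) = -1/202 (s(k) = 1/((-7 + 5) - 200) = 1/(-2 - 200) = 1/(-202) = -1/202)
1/(1/(E(-188, -52) + s(-127)) + v) = 1/(1/((-47 - 1*(-52)) - 1/202) + 19462) = 1/(1/((-47 + 52) - 1/202) + 19462) = 1/(1/(5 - 1/202) + 19462) = 1/(1/(1009/202) + 19462) = 1/(202/1009 + 19462) = 1/(19637360/1009) = 1009/19637360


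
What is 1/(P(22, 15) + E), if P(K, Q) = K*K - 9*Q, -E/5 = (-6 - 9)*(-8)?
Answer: -1/251 ≈ -0.0039841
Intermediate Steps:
E = -600 (E = -5*(-6 - 9)*(-8) = -(-75)*(-8) = -5*120 = -600)
P(K, Q) = K² - 9*Q
1/(P(22, 15) + E) = 1/((22² - 9*15) - 600) = 1/((484 - 135) - 600) = 1/(349 - 600) = 1/(-251) = -1/251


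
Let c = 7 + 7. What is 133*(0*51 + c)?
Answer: 1862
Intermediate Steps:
c = 14
133*(0*51 + c) = 133*(0*51 + 14) = 133*(0 + 14) = 133*14 = 1862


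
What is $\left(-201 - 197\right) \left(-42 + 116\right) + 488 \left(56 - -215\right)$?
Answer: $102796$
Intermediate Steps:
$\left(-201 - 197\right) \left(-42 + 116\right) + 488 \left(56 - -215\right) = \left(-398\right) 74 + 488 \left(56 + 215\right) = -29452 + 488 \cdot 271 = -29452 + 132248 = 102796$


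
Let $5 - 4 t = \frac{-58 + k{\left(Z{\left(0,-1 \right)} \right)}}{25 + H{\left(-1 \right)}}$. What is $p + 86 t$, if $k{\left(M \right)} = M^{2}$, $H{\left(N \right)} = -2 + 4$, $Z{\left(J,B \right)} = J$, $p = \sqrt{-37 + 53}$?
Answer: $\frac{8515}{54} \approx 157.69$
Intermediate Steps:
$p = 4$ ($p = \sqrt{16} = 4$)
$H{\left(N \right)} = 2$
$t = \frac{193}{108}$ ($t = \frac{5}{4} - \frac{\left(-58 + 0^{2}\right) \frac{1}{25 + 2}}{4} = \frac{5}{4} - \frac{\left(-58 + 0\right) \frac{1}{27}}{4} = \frac{5}{4} - \frac{\left(-58\right) \frac{1}{27}}{4} = \frac{5}{4} - - \frac{29}{54} = \frac{5}{4} + \frac{29}{54} = \frac{193}{108} \approx 1.787$)
$p + 86 t = 4 + 86 \cdot \frac{193}{108} = 4 + \frac{8299}{54} = \frac{8515}{54}$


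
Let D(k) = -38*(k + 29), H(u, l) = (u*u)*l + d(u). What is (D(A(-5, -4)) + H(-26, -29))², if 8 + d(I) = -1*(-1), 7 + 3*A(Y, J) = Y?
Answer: 422754721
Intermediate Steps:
A(Y, J) = -7/3 + Y/3
d(I) = -7 (d(I) = -8 - 1*(-1) = -8 + 1 = -7)
H(u, l) = -7 + l*u² (H(u, l) = (u*u)*l - 7 = u²*l - 7 = l*u² - 7 = -7 + l*u²)
D(k) = -1102 - 38*k (D(k) = -38*(29 + k) = -1102 - 38*k)
(D(A(-5, -4)) + H(-26, -29))² = ((-1102 - 38*(-7/3 + (⅓)*(-5))) + (-7 - 29*(-26)²))² = ((-1102 - 38*(-7/3 - 5/3)) + (-7 - 29*676))² = ((-1102 - 38*(-4)) + (-7 - 19604))² = ((-1102 + 152) - 19611)² = (-950 - 19611)² = (-20561)² = 422754721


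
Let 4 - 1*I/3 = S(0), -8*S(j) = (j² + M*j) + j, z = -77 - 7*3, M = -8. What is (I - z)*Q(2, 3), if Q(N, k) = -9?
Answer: -990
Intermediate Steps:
z = -98 (z = -77 - 21 = -98)
S(j) = -j²/8 + 7*j/8 (S(j) = -((j² - 8*j) + j)/8 = -(j² - 7*j)/8 = -j²/8 + 7*j/8)
I = 12 (I = 12 - 3*0*(7 - 1*0)/8 = 12 - 3*0*(7 + 0)/8 = 12 - 3*0*7/8 = 12 - 3*0 = 12 + 0 = 12)
(I - z)*Q(2, 3) = (12 - 1*(-98))*(-9) = (12 + 98)*(-9) = 110*(-9) = -990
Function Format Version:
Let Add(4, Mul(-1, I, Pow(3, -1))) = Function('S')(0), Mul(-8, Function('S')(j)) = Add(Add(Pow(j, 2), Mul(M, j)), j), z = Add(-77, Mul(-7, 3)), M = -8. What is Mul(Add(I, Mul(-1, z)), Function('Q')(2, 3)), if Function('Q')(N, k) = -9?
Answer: -990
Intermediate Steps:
z = -98 (z = Add(-77, -21) = -98)
Function('S')(j) = Add(Mul(Rational(-1, 8), Pow(j, 2)), Mul(Rational(7, 8), j)) (Function('S')(j) = Mul(Rational(-1, 8), Add(Add(Pow(j, 2), Mul(-8, j)), j)) = Mul(Rational(-1, 8), Add(Pow(j, 2), Mul(-7, j))) = Add(Mul(Rational(-1, 8), Pow(j, 2)), Mul(Rational(7, 8), j)))
I = 12 (I = Add(12, Mul(-3, Mul(Rational(1, 8), 0, Add(7, Mul(-1, 0))))) = Add(12, Mul(-3, Mul(Rational(1, 8), 0, Add(7, 0)))) = Add(12, Mul(-3, Mul(Rational(1, 8), 0, 7))) = Add(12, Mul(-3, 0)) = Add(12, 0) = 12)
Mul(Add(I, Mul(-1, z)), Function('Q')(2, 3)) = Mul(Add(12, Mul(-1, -98)), -9) = Mul(Add(12, 98), -9) = Mul(110, -9) = -990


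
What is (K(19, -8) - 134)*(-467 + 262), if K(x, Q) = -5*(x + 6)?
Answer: 53095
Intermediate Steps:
K(x, Q) = -30 - 5*x (K(x, Q) = -5*(6 + x) = -30 - 5*x)
(K(19, -8) - 134)*(-467 + 262) = ((-30 - 5*19) - 134)*(-467 + 262) = ((-30 - 95) - 134)*(-205) = (-125 - 134)*(-205) = -259*(-205) = 53095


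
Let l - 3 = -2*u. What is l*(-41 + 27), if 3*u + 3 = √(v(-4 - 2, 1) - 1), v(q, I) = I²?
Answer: -70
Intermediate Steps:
u = -1 (u = -1 + √(1² - 1)/3 = -1 + √(1 - 1)/3 = -1 + √0/3 = -1 + (⅓)*0 = -1 + 0 = -1)
l = 5 (l = 3 - 2*(-1) = 3 + 2 = 5)
l*(-41 + 27) = 5*(-41 + 27) = 5*(-14) = -70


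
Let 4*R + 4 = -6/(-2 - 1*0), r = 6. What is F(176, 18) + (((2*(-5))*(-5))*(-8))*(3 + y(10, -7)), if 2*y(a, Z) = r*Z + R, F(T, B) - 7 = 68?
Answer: 7325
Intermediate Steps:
F(T, B) = 75 (F(T, B) = 7 + 68 = 75)
R = -¼ (R = -1 + (-6/(-2 - 1*0))/4 = -1 + (-6/(-2 + 0))/4 = -1 + (-6/(-2))/4 = -1 + (-6*(-½))/4 = -1 + (¼)*3 = -1 + ¾ = -¼ ≈ -0.25000)
y(a, Z) = -⅛ + 3*Z (y(a, Z) = (6*Z - ¼)/2 = (-¼ + 6*Z)/2 = -⅛ + 3*Z)
F(176, 18) + (((2*(-5))*(-5))*(-8))*(3 + y(10, -7)) = 75 + (((2*(-5))*(-5))*(-8))*(3 + (-⅛ + 3*(-7))) = 75 + (-10*(-5)*(-8))*(3 + (-⅛ - 21)) = 75 + (50*(-8))*(3 - 169/8) = 75 - 400*(-145/8) = 75 + 7250 = 7325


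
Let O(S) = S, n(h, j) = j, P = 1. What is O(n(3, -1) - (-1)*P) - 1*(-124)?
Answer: 124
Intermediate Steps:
O(n(3, -1) - (-1)*P) - 1*(-124) = (-1 - (-1)) - 1*(-124) = (-1 - 1*(-1)) + 124 = (-1 + 1) + 124 = 0 + 124 = 124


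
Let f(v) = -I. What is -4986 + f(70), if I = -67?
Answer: -4919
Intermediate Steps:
f(v) = 67 (f(v) = -1*(-67) = 67)
-4986 + f(70) = -4986 + 67 = -4919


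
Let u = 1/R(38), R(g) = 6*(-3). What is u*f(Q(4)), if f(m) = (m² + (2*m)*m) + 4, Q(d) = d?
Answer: -26/9 ≈ -2.8889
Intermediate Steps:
R(g) = -18
f(m) = 4 + 3*m² (f(m) = (m² + 2*m²) + 4 = 3*m² + 4 = 4 + 3*m²)
u = -1/18 (u = 1/(-18) = -1/18 ≈ -0.055556)
u*f(Q(4)) = -(4 + 3*4²)/18 = -(4 + 3*16)/18 = -(4 + 48)/18 = -1/18*52 = -26/9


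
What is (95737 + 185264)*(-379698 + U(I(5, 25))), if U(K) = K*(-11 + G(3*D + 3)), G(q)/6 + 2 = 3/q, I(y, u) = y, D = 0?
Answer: -106719402783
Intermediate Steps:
G(q) = -12 + 18/q (G(q) = -12 + 6*(3/q) = -12 + 18/q)
U(K) = -17*K (U(K) = K*(-11 + (-12 + 18/(3*0 + 3))) = K*(-11 + (-12 + 18/(0 + 3))) = K*(-11 + (-12 + 18/3)) = K*(-11 + (-12 + 18*(⅓))) = K*(-11 + (-12 + 6)) = K*(-11 - 6) = K*(-17) = -17*K)
(95737 + 185264)*(-379698 + U(I(5, 25))) = (95737 + 185264)*(-379698 - 17*5) = 281001*(-379698 - 85) = 281001*(-379783) = -106719402783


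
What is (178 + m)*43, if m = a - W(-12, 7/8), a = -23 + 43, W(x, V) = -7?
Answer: 8815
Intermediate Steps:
a = 20
m = 27 (m = 20 - 1*(-7) = 20 + 7 = 27)
(178 + m)*43 = (178 + 27)*43 = 205*43 = 8815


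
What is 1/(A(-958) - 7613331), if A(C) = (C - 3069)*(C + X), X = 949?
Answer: -1/7577088 ≈ -1.3198e-7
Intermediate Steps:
A(C) = (-3069 + C)*(949 + C) (A(C) = (C - 3069)*(C + 949) = (-3069 + C)*(949 + C))
1/(A(-958) - 7613331) = 1/((-2912481 + (-958)² - 2120*(-958)) - 7613331) = 1/((-2912481 + 917764 + 2030960) - 7613331) = 1/(36243 - 7613331) = 1/(-7577088) = -1/7577088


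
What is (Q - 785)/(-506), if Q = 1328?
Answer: -543/506 ≈ -1.0731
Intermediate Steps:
(Q - 785)/(-506) = (1328 - 785)/(-506) = -1/506*543 = -543/506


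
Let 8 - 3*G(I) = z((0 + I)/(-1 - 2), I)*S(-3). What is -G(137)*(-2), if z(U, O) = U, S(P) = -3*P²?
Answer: -2450/3 ≈ -816.67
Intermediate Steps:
G(I) = 8/3 - 3*I (G(I) = 8/3 - (0 + I)/(-1 - 2)*(-3*(-3)²)/3 = 8/3 - I/(-3)*(-3*9)/3 = 8/3 - I*(-⅓)*(-27)/3 = 8/3 - (-I/3)*(-27)/3 = 8/3 - 3*I)
-G(137)*(-2) = -(8/3 - 3*137)*(-2) = -(8/3 - 411)*(-2) = -1*(-1225/3)*(-2) = (1225/3)*(-2) = -2450/3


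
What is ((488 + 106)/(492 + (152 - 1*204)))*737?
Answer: 19899/20 ≈ 994.95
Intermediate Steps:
((488 + 106)/(492 + (152 - 1*204)))*737 = (594/(492 + (152 - 204)))*737 = (594/(492 - 52))*737 = (594/440)*737 = (594*(1/440))*737 = (27/20)*737 = 19899/20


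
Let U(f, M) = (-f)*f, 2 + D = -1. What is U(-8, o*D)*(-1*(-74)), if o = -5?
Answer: -4736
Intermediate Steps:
D = -3 (D = -2 - 1 = -3)
U(f, M) = -f**2
U(-8, o*D)*(-1*(-74)) = (-1*(-8)**2)*(-1*(-74)) = -1*64*74 = -64*74 = -4736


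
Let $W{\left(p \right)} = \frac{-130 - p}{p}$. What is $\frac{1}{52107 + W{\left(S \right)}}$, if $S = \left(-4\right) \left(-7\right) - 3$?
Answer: $\frac{5}{260504} \approx 1.9194 \cdot 10^{-5}$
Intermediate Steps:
$S = 25$ ($S = 28 - 3 = 25$)
$W{\left(p \right)} = \frac{-130 - p}{p}$
$\frac{1}{52107 + W{\left(S \right)}} = \frac{1}{52107 + \frac{-130 - 25}{25}} = \frac{1}{52107 + \frac{1}{25} \left(-155\right)} = \frac{1}{52107 - \frac{31}{5}} = \frac{1}{\frac{260504}{5}} = \frac{5}{260504}$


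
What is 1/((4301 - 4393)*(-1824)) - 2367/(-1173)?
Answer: 5756561/2852736 ≈ 2.0179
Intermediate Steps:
1/((4301 - 4393)*(-1824)) - 2367/(-1173) = -1/1824/(-92) - 2367*(-1/1173) = -1/92*(-1/1824) + 789/391 = 1/167808 + 789/391 = 5756561/2852736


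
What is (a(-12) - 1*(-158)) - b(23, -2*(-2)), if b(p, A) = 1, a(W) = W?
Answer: 145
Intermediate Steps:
(a(-12) - 1*(-158)) - b(23, -2*(-2)) = (-12 - 1*(-158)) - 1*1 = (-12 + 158) - 1 = 146 - 1 = 145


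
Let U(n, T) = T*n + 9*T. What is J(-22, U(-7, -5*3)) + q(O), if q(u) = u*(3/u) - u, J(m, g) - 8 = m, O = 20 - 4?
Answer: -27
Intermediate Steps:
O = 16
U(n, T) = 9*T + T*n
J(m, g) = 8 + m
q(u) = 3 - u
J(-22, U(-7, -5*3)) + q(O) = (8 - 22) + (3 - 1*16) = -14 + (3 - 16) = -14 - 13 = -27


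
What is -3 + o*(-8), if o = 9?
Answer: -75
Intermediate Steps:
-3 + o*(-8) = -3 + 9*(-8) = -3 - 72 = -75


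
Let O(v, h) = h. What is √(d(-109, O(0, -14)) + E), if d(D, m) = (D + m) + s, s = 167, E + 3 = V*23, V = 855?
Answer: √19706 ≈ 140.38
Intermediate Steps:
E = 19662 (E = -3 + 855*23 = -3 + 19665 = 19662)
d(D, m) = 167 + D + m (d(D, m) = (D + m) + 167 = 167 + D + m)
√(d(-109, O(0, -14)) + E) = √((167 - 109 - 14) + 19662) = √(44 + 19662) = √19706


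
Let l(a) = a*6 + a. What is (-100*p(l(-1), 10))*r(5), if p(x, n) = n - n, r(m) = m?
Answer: 0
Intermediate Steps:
l(a) = 7*a (l(a) = 6*a + a = 7*a)
p(x, n) = 0
(-100*p(l(-1), 10))*r(5) = -100*0*5 = 0*5 = 0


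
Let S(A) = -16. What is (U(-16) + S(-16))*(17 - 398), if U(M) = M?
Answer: 12192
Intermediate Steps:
(U(-16) + S(-16))*(17 - 398) = (-16 - 16)*(17 - 398) = -32*(-381) = 12192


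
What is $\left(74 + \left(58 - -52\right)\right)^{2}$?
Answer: $33856$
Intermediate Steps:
$\left(74 + \left(58 - -52\right)\right)^{2} = \left(74 + \left(58 + 52\right)\right)^{2} = \left(74 + 110\right)^{2} = 184^{2} = 33856$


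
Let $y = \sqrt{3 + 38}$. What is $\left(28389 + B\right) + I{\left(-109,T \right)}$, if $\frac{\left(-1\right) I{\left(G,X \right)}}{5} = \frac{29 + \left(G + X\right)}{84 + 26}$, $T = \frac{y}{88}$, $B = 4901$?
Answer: $\frac{366230}{11} - \frac{\sqrt{41}}{1936} \approx 33294.0$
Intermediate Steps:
$y = \sqrt{41} \approx 6.4031$
$T = \frac{\sqrt{41}}{88} \approx 0.072763$
$I{\left(G,X \right)} = - \frac{29}{22} - \frac{G}{22} - \frac{X}{22}$ ($I{\left(G,X \right)} = - 5 \frac{29 + \left(G + X\right)}{84 + 26} = - 5 \frac{29 + G + X}{110} = - 5 \left(29 + G + X\right) \frac{1}{110} = - 5 \left(\frac{29}{110} + \frac{G}{110} + \frac{X}{110}\right) = - \frac{29}{22} - \frac{G}{22} - \frac{X}{22}$)
$\left(28389 + B\right) + I{\left(-109,T \right)} = \left(28389 + 4901\right) - \left(- \frac{40}{11} + \frac{1}{22} \cdot \frac{1}{88} \sqrt{41}\right) = 33290 - \left(- \frac{40}{11} + \frac{\sqrt{41}}{1936}\right) = 33290 + \left(\frac{40}{11} - \frac{\sqrt{41}}{1936}\right) = \frac{366230}{11} - \frac{\sqrt{41}}{1936}$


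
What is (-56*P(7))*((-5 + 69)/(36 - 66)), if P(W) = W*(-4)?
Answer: -50176/15 ≈ -3345.1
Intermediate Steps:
P(W) = -4*W
(-56*P(7))*((-5 + 69)/(36 - 66)) = (-(-224)*7)*((-5 + 69)/(36 - 66)) = (-56*(-28))*(64/(-30)) = 1568*(64*(-1/30)) = 1568*(-32/15) = -50176/15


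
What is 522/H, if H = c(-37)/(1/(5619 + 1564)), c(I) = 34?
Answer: 261/122111 ≈ 0.0021374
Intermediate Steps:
H = 244222 (H = 34/(1/(5619 + 1564)) = 34/(1/7183) = 34*7183 = 244222)
522/H = 522/244222 = 522*(1/244222) = 261/122111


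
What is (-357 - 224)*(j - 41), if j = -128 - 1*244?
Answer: 239953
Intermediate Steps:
j = -372 (j = -128 - 244 = -372)
(-357 - 224)*(j - 41) = (-357 - 224)*(-372 - 41) = -581*(-413) = 239953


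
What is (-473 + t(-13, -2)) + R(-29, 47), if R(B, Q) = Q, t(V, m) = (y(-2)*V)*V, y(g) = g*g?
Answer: 250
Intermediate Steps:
y(g) = g²
t(V, m) = 4*V² (t(V, m) = ((-2)²*V)*V = (4*V)*V = 4*V²)
(-473 + t(-13, -2)) + R(-29, 47) = (-473 + 4*(-13)²) + 47 = (-473 + 4*169) + 47 = (-473 + 676) + 47 = 203 + 47 = 250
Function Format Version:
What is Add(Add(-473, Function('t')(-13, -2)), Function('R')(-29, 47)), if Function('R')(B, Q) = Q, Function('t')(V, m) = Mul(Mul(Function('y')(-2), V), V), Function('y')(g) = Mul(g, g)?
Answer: 250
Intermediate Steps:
Function('y')(g) = Pow(g, 2)
Function('t')(V, m) = Mul(4, Pow(V, 2)) (Function('t')(V, m) = Mul(Mul(Pow(-2, 2), V), V) = Mul(Mul(4, V), V) = Mul(4, Pow(V, 2)))
Add(Add(-473, Function('t')(-13, -2)), Function('R')(-29, 47)) = Add(Add(-473, Mul(4, Pow(-13, 2))), 47) = Add(Add(-473, Mul(4, 169)), 47) = Add(Add(-473, 676), 47) = Add(203, 47) = 250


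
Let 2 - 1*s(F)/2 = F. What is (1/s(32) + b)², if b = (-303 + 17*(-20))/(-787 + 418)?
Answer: 162231169/54464400 ≈ 2.9787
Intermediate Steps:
s(F) = 4 - 2*F
b = 643/369 (b = (-303 - 340)/(-369) = -643*(-1/369) = 643/369 ≈ 1.7425)
(1/s(32) + b)² = (1/(4 - 2*32) + 643/369)² = (1/(4 - 64) + 643/369)² = (1/(-60) + 643/369)² = (-1/60 + 643/369)² = (12737/7380)² = 162231169/54464400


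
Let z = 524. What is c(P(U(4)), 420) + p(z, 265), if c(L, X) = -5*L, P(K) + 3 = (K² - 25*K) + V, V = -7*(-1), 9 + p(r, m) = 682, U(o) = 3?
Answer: 983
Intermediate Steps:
p(r, m) = 673 (p(r, m) = -9 + 682 = 673)
V = 7
P(K) = 4 + K² - 25*K (P(K) = -3 + ((K² - 25*K) + 7) = -3 + (7 + K² - 25*K) = 4 + K² - 25*K)
c(P(U(4)), 420) + p(z, 265) = -5*(4 + 3² - 25*3) + 673 = -5*(4 + 9 - 75) + 673 = -5*(-62) + 673 = 310 + 673 = 983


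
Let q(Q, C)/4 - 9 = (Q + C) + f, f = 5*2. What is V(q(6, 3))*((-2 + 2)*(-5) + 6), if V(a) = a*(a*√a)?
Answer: 301056*√7 ≈ 7.9652e+5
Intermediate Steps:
f = 10
q(Q, C) = 76 + 4*C + 4*Q (q(Q, C) = 36 + 4*((Q + C) + 10) = 36 + 4*((C + Q) + 10) = 36 + 4*(10 + C + Q) = 36 + (40 + 4*C + 4*Q) = 76 + 4*C + 4*Q)
V(a) = a^(5/2) (V(a) = a*a^(3/2) = a^(5/2))
V(q(6, 3))*((-2 + 2)*(-5) + 6) = (76 + 4*3 + 4*6)^(5/2)*((-2 + 2)*(-5) + 6) = (76 + 12 + 24)^(5/2)*(0*(-5) + 6) = 112^(5/2)*(0 + 6) = (50176*√7)*6 = 301056*√7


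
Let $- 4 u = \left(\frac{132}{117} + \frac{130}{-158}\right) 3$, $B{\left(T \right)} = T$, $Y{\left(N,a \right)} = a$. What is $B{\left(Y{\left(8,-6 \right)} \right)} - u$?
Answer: $- \frac{23707}{4108} \approx -5.7709$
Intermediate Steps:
$u = - \frac{941}{4108}$ ($u = - \frac{\left(\frac{132}{117} + \frac{130}{-158}\right) 3}{4} = - \frac{\left(132 \cdot \frac{1}{117} + 130 \left(- \frac{1}{158}\right)\right) 3}{4} = - \frac{\left(\frac{44}{39} - \frac{65}{79}\right) 3}{4} = - \frac{\frac{941}{3081} \cdot 3}{4} = \left(- \frac{1}{4}\right) \frac{941}{1027} = - \frac{941}{4108} \approx -0.22907$)
$B{\left(Y{\left(8,-6 \right)} \right)} - u = -6 - - \frac{941}{4108} = -6 + \frac{941}{4108} = - \frac{23707}{4108}$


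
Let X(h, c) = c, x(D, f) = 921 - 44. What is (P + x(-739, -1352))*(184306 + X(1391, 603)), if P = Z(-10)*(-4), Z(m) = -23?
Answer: 179176821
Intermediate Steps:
x(D, f) = 877
P = 92 (P = -23*(-4) = 92)
(P + x(-739, -1352))*(184306 + X(1391, 603)) = (92 + 877)*(184306 + 603) = 969*184909 = 179176821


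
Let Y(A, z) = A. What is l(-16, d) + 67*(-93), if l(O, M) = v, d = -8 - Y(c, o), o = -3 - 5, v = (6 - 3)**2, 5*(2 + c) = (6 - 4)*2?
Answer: -6222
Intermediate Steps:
c = -6/5 (c = -2 + ((6 - 4)*2)/5 = -2 + (2*2)/5 = -2 + (1/5)*4 = -2 + 4/5 = -6/5 ≈ -1.2000)
v = 9 (v = 3**2 = 9)
o = -8
d = -34/5 (d = -8 - 1*(-6/5) = -8 + 6/5 = -34/5 ≈ -6.8000)
l(O, M) = 9
l(-16, d) + 67*(-93) = 9 + 67*(-93) = 9 - 6231 = -6222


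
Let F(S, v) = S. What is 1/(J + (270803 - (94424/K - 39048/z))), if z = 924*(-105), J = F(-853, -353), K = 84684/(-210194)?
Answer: 57055845/28774360019252 ≈ 1.9829e-6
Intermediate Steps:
K = -42342/105097 (K = 84684*(-1/210194) = -42342/105097 ≈ -0.40288)
J = -853
z = -97020
1/(J + (270803 - (94424/K - 39048/z))) = 1/(-853 + (270803 - (94424/(-42342/105097) - 39048/(-97020)))) = 1/(-853 + (270803 - (94424*(-105097/42342) - 39048*(-1/97020)))) = 1/(-853 + (270803 - (-4961839564/21171 + 3254/8085))) = 1/(-853 + (270803 - 1*(-13372134661502/57055845))) = 1/(-853 + (270803 + 13372134661502/57055845)) = 1/(-853 + 28823028655037/57055845) = 1/(28774360019252/57055845) = 57055845/28774360019252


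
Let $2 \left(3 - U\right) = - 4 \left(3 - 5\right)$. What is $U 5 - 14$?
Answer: $-19$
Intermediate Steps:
$U = -1$ ($U = 3 - \frac{\left(-4\right) \left(3 - 5\right)}{2} = 3 - \frac{\left(-4\right) \left(-2\right)}{2} = 3 - 4 = -1$)
$U 5 - 14 = \left(-1\right) 5 - 14 = -5 - 14 = -19$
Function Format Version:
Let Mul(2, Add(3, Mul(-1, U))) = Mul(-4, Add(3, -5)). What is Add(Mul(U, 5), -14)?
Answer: -19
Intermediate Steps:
U = -1 (U = Add(3, Mul(Rational(-1, 2), Mul(-4, Add(3, -5)))) = Add(3, Mul(Rational(-1, 2), Mul(-4, -2))) = Add(3, Mul(Rational(-1, 2), 8)) = Add(3, -4) = -1)
Add(Mul(U, 5), -14) = Add(Mul(-1, 5), -14) = Add(-5, -14) = -19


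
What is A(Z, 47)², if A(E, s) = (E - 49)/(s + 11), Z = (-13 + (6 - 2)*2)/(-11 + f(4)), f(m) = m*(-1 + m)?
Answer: 729/841 ≈ 0.86683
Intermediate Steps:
Z = -5 (Z = (-13 + (6 - 2)*2)/(-11 + 4*(-1 + 4)) = (-13 + 4*2)/(-11 + 4*3) = (-13 + 8)/(-11 + 12) = -5/1 = -5*1 = -5)
A(E, s) = (-49 + E)/(11 + s)
A(Z, 47)² = ((-49 - 5)/(11 + 47))² = (-54/58)² = ((1/58)*(-54))² = (-27/29)² = 729/841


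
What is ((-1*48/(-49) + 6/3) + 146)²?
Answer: 53290000/2401 ≈ 22195.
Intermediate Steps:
((-1*48/(-49) + 6/3) + 146)² = ((-48*(-1/49) + 6*(⅓)) + 146)² = ((48/49 + 2) + 146)² = (146/49 + 146)² = (7300/49)² = 53290000/2401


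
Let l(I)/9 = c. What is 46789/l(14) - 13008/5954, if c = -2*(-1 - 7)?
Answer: 138354277/428688 ≈ 322.74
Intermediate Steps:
c = 16 (c = -2*(-8) = 16)
l(I) = 144 (l(I) = 9*16 = 144)
46789/l(14) - 13008/5954 = 46789/144 - 13008/5954 = 46789*(1/144) - 13008*1/5954 = 46789/144 - 6504/2977 = 138354277/428688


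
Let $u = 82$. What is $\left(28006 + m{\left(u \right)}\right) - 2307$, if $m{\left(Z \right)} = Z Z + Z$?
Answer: $32505$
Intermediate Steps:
$m{\left(Z \right)} = Z + Z^{2}$ ($m{\left(Z \right)} = Z^{2} + Z = Z + Z^{2}$)
$\left(28006 + m{\left(u \right)}\right) - 2307 = \left(28006 + 82 \left(1 + 82\right)\right) - 2307 = \left(28006 + 82 \cdot 83\right) - 2307 = \left(28006 + 6806\right) - 2307 = 34812 - 2307 = 32505$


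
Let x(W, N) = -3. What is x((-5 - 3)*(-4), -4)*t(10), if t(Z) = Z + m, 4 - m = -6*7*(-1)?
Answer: 84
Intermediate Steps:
m = -38 (m = 4 - (-6*7)*(-1) = 4 - (-42)*(-1) = 4 - 1*42 = 4 - 42 = -38)
t(Z) = -38 + Z (t(Z) = Z - 38 = -38 + Z)
x((-5 - 3)*(-4), -4)*t(10) = -3*(-38 + 10) = -3*(-28) = 84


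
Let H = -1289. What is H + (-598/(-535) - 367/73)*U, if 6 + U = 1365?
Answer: -257848964/39055 ≈ -6602.2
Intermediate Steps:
U = 1359 (U = -6 + 1365 = 1359)
H + (-598/(-535) - 367/73)*U = -1289 + (-598/(-535) - 367/73)*1359 = -1289 + (-598*(-1/535) - 367*1/73)*1359 = -1289 + (598/535 - 367/73)*1359 = -1289 - 152691/39055*1359 = -1289 - 207507069/39055 = -257848964/39055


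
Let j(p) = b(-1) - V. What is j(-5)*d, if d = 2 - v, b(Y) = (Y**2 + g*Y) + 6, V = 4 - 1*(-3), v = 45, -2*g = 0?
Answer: 0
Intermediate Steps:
g = 0 (g = -1/2*0 = 0)
V = 7 (V = 4 + 3 = 7)
b(Y) = 6 + Y**2 (b(Y) = (Y**2 + 0*Y) + 6 = (Y**2 + 0) + 6 = Y**2 + 6 = 6 + Y**2)
d = -43 (d = 2 - 1*45 = 2 - 45 = -43)
j(p) = 0 (j(p) = (6 + (-1)**2) - 1*7 = (6 + 1) - 7 = 7 - 7 = 0)
j(-5)*d = 0*(-43) = 0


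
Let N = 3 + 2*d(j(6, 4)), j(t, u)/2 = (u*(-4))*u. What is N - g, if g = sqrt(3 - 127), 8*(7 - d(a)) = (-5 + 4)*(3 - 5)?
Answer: 33/2 - 2*I*sqrt(31) ≈ 16.5 - 11.136*I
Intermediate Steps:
j(t, u) = -8*u**2 (j(t, u) = 2*((u*(-4))*u) = 2*((-4*u)*u) = 2*(-4*u**2) = -8*u**2)
d(a) = 27/4 (d(a) = 7 - (-5 + 4)*(3 - 5)/8 = 7 - (-1)*(-2)/8 = 7 - 1/8*2 = 7 - 1/4 = 27/4)
g = 2*I*sqrt(31) (g = sqrt(-124) = 2*I*sqrt(31) ≈ 11.136*I)
N = 33/2 (N = 3 + 2*(27/4) = 3 + 27/2 = 33/2 ≈ 16.500)
N - g = 33/2 - 2*I*sqrt(31)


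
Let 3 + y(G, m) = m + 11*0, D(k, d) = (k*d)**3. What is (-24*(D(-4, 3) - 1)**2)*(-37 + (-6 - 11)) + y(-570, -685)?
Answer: 3874314848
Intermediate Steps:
D(k, d) = d**3*k**3 (D(k, d) = (d*k)**3 = d**3*k**3)
y(G, m) = -3 + m (y(G, m) = -3 + (m + 11*0) = -3 + (m + 0) = -3 + m)
(-24*(D(-4, 3) - 1)**2)*(-37 + (-6 - 11)) + y(-570, -685) = (-24*(3**3*(-4)**3 - 1)**2)*(-37 + (-6 - 11)) + (-3 - 685) = (-24*(27*(-64) - 1)**2)*(-37 - 17) - 688 = -24*(-1728 - 1)**2*(-54) - 688 = -24*(-1729)**2*(-54) - 688 = -24*2989441*(-54) - 688 = -71746584*(-54) - 688 = 3874315536 - 688 = 3874314848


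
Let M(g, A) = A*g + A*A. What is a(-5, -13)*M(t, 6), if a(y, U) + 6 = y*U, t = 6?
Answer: 4248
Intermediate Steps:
a(y, U) = -6 + U*y (a(y, U) = -6 + y*U = -6 + U*y)
M(g, A) = A² + A*g (M(g, A) = A*g + A² = A² + A*g)
a(-5, -13)*M(t, 6) = (-6 - 13*(-5))*(6*(6 + 6)) = (-6 + 65)*(6*12) = 59*72 = 4248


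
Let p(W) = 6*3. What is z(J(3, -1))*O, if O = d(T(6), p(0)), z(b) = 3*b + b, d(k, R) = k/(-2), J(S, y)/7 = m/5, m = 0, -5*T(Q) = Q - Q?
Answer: 0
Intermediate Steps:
T(Q) = 0 (T(Q) = -(Q - Q)/5 = -⅕*0 = 0)
J(S, y) = 0 (J(S, y) = 7*(0/5) = 7*(0*(⅕)) = 7*0 = 0)
p(W) = 18
d(k, R) = -k/2 (d(k, R) = k*(-½) = -k/2)
z(b) = 4*b
O = 0 (O = -½*0 = 0)
z(J(3, -1))*O = (4*0)*0 = 0*0 = 0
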